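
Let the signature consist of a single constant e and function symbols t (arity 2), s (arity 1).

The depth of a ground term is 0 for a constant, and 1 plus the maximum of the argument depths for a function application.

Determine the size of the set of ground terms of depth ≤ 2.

13

Let N_k = |{terms of depth ≤ k}|. Then N_0 = 1 and N_k = 1 + N_{k-1}^2 + N_{k-1} for k ≥ 1 (one summand per function symbol, arity giving the exponent).
N_0 = 1
N_1 = 1 + 1^2 + 1 = 3
N_2 = 1 + 3^2 + 3 = 13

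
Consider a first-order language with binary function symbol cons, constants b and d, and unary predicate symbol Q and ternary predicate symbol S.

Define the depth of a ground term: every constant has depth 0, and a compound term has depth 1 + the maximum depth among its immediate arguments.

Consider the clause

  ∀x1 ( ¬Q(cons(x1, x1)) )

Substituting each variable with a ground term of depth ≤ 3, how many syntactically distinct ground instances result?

1446

Ground terms of depth ≤ 3:
  Count level by level. With function symbols cons/2, the terms of depth ≤ k are the 2 constants together with each function applied to depth-≤(k−1) tuples, so N_k = 2 + N_{k-1}^2.
  N_0 = 2
  N_1 = 2 + 2^2 = 6
  N_2 = 2 + 6^2 = 38
  N_3 = 2 + 38^2 = 1446
So there are 1446 ground terms available for substitution.
The body mentions the single quantified variable x1; since ground terms form a free algebra, no two substitutions collapse to the same formula.
Number of ground instances = 1446.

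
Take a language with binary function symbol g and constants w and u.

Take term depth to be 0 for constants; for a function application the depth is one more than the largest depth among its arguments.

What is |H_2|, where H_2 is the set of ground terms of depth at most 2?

38

Let N_k = |{terms of depth ≤ k}|. Then N_0 = 2 and N_k = 2 + N_{k-1}^2 for k ≥ 1 (one summand per function symbol, arity giving the exponent).
N_0 = 2
N_1 = 2 + 2^2 = 6
N_2 = 2 + 6^2 = 38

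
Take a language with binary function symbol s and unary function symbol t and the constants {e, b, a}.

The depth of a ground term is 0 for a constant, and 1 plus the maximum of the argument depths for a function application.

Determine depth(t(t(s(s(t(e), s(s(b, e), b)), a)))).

6

depth(t(e)) = 1 + depth(e) = 1 + 0 = 1
depth(s(b, e)) = 1 + max(0, 0) = 1
depth(s(s(b, e), b)) = 1 + max(1, 0) = 2
depth(s(t(e), s(s(b, e), b))) = 1 + max(1, 2) = 3
depth(s(s(t(e), s(s(b, e), b)), a)) = 1 + max(3, 0) = 4
depth(t(s(s(t(e), s(s(b, e), b)), a))) = 1 + depth(s(s(t(e), s(s(b, e), b)), a)) = 1 + 4 = 5
depth(t(t(s(s(t(e), s(s(b, e), b)), a)))) = 1 + depth(t(s(s(t(e), s(s(b, e), b)), a))) = 1 + 5 = 6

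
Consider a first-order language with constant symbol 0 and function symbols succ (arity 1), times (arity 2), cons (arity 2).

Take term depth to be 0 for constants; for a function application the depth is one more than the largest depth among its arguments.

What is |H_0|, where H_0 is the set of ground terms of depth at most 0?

Let N_k = |{terms of depth ≤ k}|. Then N_0 = 1 and N_k = 1 + N_{k-1} + N_{k-1}^2 + N_{k-1}^2 for k ≥ 1 (one summand per function symbol, arity giving the exponent).
N_0 = 1

1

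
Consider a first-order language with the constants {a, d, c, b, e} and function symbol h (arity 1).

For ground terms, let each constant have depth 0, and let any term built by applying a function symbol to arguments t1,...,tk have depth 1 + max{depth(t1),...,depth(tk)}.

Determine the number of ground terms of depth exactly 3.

5

Let N_k = |{terms of depth ≤ k}|. Then N_0 = 5 and N_k = 5 + N_{k-1} for k ≥ 1 (one summand per function symbol, arity giving the exponent).
N_0 = 5
N_1 = 5 + 5 = 10
N_2 = 5 + 10 = 15
N_3 = 5 + 15 = 20
Terms of depth exactly 3: N_3 − N_2 = 20 − 15 = 5.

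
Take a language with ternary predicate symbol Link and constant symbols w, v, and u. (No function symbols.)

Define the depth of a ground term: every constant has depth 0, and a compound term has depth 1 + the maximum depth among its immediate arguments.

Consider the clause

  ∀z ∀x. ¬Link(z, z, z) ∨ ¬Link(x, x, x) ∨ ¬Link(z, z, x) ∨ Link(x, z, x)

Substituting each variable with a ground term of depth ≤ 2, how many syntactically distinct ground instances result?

Ground terms of depth ≤ 2:
  With no function symbols every ground term is a constant, so there are exactly 3 ground terms at every depth bound.
  N_0 = 3
  N_1 = 3
  N_2 = 3
So there are 3 ground terms available for substitution.
Each of z, x ranges independently over the available ground terms, and distinct assignments produce distinct instances.
Number of ground instances = 3^2 = 9.

9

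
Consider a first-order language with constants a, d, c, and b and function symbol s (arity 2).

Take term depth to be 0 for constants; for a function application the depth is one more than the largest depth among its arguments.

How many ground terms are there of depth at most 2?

404

Count level by level. With function symbols s/2, the terms of depth ≤ k are the 4 constants together with each function applied to depth-≤(k−1) tuples, so N_k = 4 + N_{k-1}^2.
N_0 = 4
N_1 = 4 + 4^2 = 20
N_2 = 4 + 20^2 = 404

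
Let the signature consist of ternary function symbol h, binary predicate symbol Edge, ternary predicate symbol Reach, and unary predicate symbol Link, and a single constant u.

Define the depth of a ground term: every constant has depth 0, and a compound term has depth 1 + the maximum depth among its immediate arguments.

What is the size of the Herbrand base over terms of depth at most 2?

First count ground terms of depth ≤ 2.
Write N_k for the number of ground terms of depth ≤ k. A term of depth ≤ k is either a constant or a function symbol applied to arguments of depth ≤ k−1, so N_k = 1 + N_{k-1}^3.
N_0 = 1
N_1 = 1 + 1^3 = 2
N_2 = 1 + 2^3 = 9
So |H| = 9.
A ground atom is a predicate applied to a tuple of terms from H, so the count is the sum over predicates of |H|^arity:
  Edge: 9^2 = 81;  Reach: 9^3 = 729;  Link: 9
Total ground atoms: 81 + 729 + 9 = 819.

819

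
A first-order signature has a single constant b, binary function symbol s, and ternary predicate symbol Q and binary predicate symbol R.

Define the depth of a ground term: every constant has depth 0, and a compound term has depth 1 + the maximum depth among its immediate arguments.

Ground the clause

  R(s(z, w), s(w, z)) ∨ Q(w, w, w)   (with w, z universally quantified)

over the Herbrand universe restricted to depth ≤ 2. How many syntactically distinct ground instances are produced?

Ground terms of depth ≤ 2:
  If N_k denotes the number of depth-≤k ground terms, the 1 constant gives N_0 = 1, and each function symbol of arity r contributes N_{k-1}^r new terms at level k: N_k = 1 + N_{k-1}^2.
  N_0 = 1
  N_1 = 1 + 1^2 = 2
  N_2 = 1 + 2^2 = 5
So there are 5 ground terms available for substitution.
There are 2 variables to instantiate (w, z), each occurring in at least one literal, so different choices give different ground instances.
Number of ground instances = 5^2 = 25.

25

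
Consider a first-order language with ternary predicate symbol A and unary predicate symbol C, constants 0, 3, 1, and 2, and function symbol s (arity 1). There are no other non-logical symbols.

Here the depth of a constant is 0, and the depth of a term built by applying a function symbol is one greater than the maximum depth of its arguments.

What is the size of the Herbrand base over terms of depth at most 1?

First count ground terms of depth ≤ 1.
Write N_k for the number of ground terms of depth ≤ k. A term of depth ≤ k is either a constant or a function symbol applied to arguments of depth ≤ k−1, so N_k = 4 + N_{k-1}.
N_0 = 4
N_1 = 4 + 4 = 8
So |H| = 8.
For each predicate symbol, the number of ground atoms is |H| raised to its arity; summing:
  A: 8^3 = 512;  C: 8
Total ground atoms: 512 + 8 = 520.

520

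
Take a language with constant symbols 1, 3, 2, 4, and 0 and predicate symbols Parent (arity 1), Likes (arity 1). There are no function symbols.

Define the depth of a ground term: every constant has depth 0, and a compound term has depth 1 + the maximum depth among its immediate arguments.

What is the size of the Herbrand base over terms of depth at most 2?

10

First count ground terms of depth ≤ 2.
With no function symbols every ground term is a constant, so there are exactly 5 ground terms at every depth bound.
N_0 = 5
N_1 = 5
N_2 = 5
Explicitly: 1, 3, 2, 4, 0.
So |H| = 5.
Each predicate of arity r yields |H|^r ground atoms (one per choice of an r-tuple from H):
  Parent: 5;  Likes: 5
Total ground atoms: 5 + 5 = 10.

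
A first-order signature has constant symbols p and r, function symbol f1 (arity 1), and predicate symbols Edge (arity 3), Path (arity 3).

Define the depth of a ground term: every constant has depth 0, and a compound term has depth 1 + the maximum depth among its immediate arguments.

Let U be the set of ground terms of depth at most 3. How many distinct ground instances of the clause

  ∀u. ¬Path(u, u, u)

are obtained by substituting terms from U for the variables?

8

Ground terms of depth ≤ 3:
  Write N_k for the number of ground terms of depth ≤ k. A term of depth ≤ k is either a constant or a function symbol applied to arguments of depth ≤ k−1, so N_k = 2 + N_{k-1}.
  N_0 = 2
  N_1 = 2 + 2 = 4
  N_2 = 2 + 4 = 6
  N_3 = 2 + 6 = 8
So there are 8 ground terms available for substitution.
The body mentions the single quantified variable u; since ground terms form a free algebra, no two substitutions collapse to the same formula.
Number of ground instances = 8.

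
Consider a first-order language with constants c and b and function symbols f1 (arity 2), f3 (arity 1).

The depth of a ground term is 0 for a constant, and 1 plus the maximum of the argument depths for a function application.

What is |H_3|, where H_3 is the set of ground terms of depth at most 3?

Count level by level. With function symbols f1/2, f3/1, the terms of depth ≤ k are the 2 constants together with each function applied to depth-≤(k−1) tuples, so N_k = 2 + N_{k-1}^2 + N_{k-1}.
N_0 = 2
N_1 = 2 + 2^2 + 2 = 8
N_2 = 2 + 8^2 + 8 = 74
N_3 = 2 + 74^2 + 74 = 5552

5552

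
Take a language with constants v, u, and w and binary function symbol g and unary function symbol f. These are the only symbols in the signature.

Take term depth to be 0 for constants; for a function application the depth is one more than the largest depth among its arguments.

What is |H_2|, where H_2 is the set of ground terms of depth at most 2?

243

If N_k denotes the number of depth-≤k ground terms, the 3 constants give N_0 = 3, and each function symbol of arity r contributes N_{k-1}^r new terms at level k: N_k = 3 + N_{k-1}^2 + N_{k-1}.
N_0 = 3
N_1 = 3 + 3^2 + 3 = 15
N_2 = 3 + 15^2 + 15 = 243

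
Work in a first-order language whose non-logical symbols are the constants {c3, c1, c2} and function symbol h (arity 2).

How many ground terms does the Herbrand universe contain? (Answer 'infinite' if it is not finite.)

infinite

The signature has at least one function symbol (h, arity 2) and at least one constant (c3).
Iterating h gives infinitely many distinct ground terms: c3, h(c3, c3), h(h(c3, c3), h(c3, c3)), ...
So the Herbrand universe is infinite.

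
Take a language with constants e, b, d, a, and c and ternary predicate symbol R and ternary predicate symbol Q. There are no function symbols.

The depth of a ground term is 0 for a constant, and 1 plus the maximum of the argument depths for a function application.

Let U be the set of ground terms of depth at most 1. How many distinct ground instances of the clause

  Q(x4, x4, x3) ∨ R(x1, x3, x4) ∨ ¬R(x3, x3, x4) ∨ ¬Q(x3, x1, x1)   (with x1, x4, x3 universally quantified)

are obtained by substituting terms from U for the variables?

125

Ground terms of depth ≤ 1:
  With no function symbols every ground term is a constant, so there are exactly 5 ground terms at every depth bound.
  N_0 = 5
  N_1 = 5
  Explicitly: e, b, d, a, c.
So there are 5 ground terms available for substitution.
Each of x1, x4, x3 ranges independently over the available ground terms, and distinct assignments produce distinct instances.
Number of ground instances = 5^3 = 125.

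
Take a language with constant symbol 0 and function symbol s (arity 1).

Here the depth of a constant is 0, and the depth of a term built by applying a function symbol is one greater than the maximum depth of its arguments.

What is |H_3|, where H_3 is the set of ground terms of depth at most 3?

If N_k denotes the number of depth-≤k ground terms, the 1 constant gives N_0 = 1, and each function symbol of arity r contributes N_{k-1}^r new terms at level k: N_k = 1 + N_{k-1}.
N_0 = 1
N_1 = 1 + 1 = 2
N_2 = 1 + 2 = 3
N_3 = 1 + 3 = 4
Explicitly: 0, s(0), s(s(0)), s(s(s(0))).

4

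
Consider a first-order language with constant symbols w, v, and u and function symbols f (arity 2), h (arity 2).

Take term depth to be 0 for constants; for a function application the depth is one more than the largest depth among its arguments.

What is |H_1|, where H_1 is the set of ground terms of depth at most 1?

Let N_k = |{terms of depth ≤ k}|. Then N_0 = 3 and N_k = 3 + N_{k-1}^2 + N_{k-1}^2 for k ≥ 1 (one summand per function symbol, arity giving the exponent).
N_0 = 3
N_1 = 3 + 3^2 + 3^2 = 21

21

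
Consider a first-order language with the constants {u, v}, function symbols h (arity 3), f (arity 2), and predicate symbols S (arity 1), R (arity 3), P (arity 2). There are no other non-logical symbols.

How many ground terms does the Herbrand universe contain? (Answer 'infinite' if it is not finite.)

infinite

The signature has at least one function symbol (h, arity 3) and at least one constant (u).
Iterating h gives infinitely many distinct ground terms: u, h(u, u, u), h(h(u, u, u), h(u, u, u), h(u, u, u)), ...
So the Herbrand universe is infinite.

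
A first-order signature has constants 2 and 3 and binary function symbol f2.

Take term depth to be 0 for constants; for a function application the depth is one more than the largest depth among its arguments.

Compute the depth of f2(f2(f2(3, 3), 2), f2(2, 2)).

3

depth(f2(3, 3)) = 1 + max(0, 0) = 1
depth(f2(f2(3, 3), 2)) = 1 + max(1, 0) = 2
depth(f2(2, 2)) = 1 + max(0, 0) = 1
depth(f2(f2(f2(3, 3), 2), f2(2, 2))) = 1 + max(2, 1) = 3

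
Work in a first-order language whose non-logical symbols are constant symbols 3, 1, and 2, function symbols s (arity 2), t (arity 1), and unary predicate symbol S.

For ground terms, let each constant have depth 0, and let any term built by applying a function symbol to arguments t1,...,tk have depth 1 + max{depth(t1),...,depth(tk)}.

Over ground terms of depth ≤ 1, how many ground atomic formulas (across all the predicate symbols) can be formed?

First count ground terms of depth ≤ 1.
Count level by level. With function symbols s/2, t/1, the terms of depth ≤ k are the 3 constants together with each function applied to depth-≤(k−1) tuples, so N_k = 3 + N_{k-1}^2 + N_{k-1}.
N_0 = 3
N_1 = 3 + 3^2 + 3 = 15
So |H| = 15.
Ground atoms are formed by filling each argument slot of a predicate with a term from H, so an r-ary predicate gives |H|^r atoms:
  S: 15
Total ground atoms: 15.

15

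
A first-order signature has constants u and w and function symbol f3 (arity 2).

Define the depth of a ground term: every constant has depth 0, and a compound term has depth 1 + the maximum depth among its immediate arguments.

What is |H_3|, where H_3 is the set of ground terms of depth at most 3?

1446

Count level by level. With function symbols f3/2, the terms of depth ≤ k are the 2 constants together with each function applied to depth-≤(k−1) tuples, so N_k = 2 + N_{k-1}^2.
N_0 = 2
N_1 = 2 + 2^2 = 6
N_2 = 2 + 6^2 = 38
N_3 = 2 + 38^2 = 1446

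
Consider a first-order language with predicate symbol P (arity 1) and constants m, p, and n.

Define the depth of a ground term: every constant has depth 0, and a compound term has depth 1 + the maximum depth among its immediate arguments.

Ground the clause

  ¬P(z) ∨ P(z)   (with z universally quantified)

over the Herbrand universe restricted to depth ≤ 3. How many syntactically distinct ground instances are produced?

3

Ground terms of depth ≤ 3:
  With no function symbols every ground term is a constant, so there are exactly 3 ground terms at every depth bound.
  N_0 = 3
  N_1 = 3
  N_2 = 3
  N_3 = 3
  Explicitly: m, p, n.
So there are 3 ground terms available for substitution.
There is 1 variable to instantiate (z),  occurring in at least one literal, so different choices give different ground instances.
Number of ground instances = 3.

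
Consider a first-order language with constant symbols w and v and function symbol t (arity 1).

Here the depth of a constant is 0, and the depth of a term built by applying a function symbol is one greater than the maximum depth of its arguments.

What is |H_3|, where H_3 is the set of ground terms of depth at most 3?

Let N_k = |{terms of depth ≤ k}|. Then N_0 = 2 and N_k = 2 + N_{k-1} for k ≥ 1 (one summand per function symbol, arity giving the exponent).
N_0 = 2
N_1 = 2 + 2 = 4
N_2 = 2 + 4 = 6
N_3 = 2 + 6 = 8

8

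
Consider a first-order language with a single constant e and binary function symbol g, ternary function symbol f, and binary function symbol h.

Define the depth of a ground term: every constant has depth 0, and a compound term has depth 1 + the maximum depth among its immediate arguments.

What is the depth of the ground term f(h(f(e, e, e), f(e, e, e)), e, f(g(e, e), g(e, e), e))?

3

depth(f(e, e, e)) = 1 + max(0, 0, 0) = 1
depth(h(f(e, e, e), f(e, e, e))) = 1 + max(1, 1) = 2
depth(g(e, e)) = 1 + max(0, 0) = 1
depth(f(g(e, e), g(e, e), e)) = 1 + max(1, 1, 0) = 2
depth(f(h(f(e, e, e), f(e, e, e)), e, f(g(e, e), g(e, e), e))) = 1 + max(2, 0, 2) = 3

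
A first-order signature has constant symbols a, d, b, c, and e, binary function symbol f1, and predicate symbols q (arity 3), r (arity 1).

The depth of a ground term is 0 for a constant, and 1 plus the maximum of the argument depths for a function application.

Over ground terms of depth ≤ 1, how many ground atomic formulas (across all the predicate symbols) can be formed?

27030

First count ground terms of depth ≤ 1.
Count level by level. With function symbols f1/2, the terms of depth ≤ k are the 5 constants together with each function applied to depth-≤(k−1) tuples, so N_k = 5 + N_{k-1}^2.
N_0 = 5
N_1 = 5 + 5^2 = 30
So |H| = 30.
Each predicate of arity r yields |H|^r ground atoms (one per choice of an r-tuple from H):
  q: 30^3 = 27000;  r: 30
Total ground atoms: 27000 + 30 = 27030.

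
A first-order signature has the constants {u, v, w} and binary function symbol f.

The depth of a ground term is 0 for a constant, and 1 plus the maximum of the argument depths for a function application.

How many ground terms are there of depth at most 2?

147

Let N_k = |{terms of depth ≤ k}|. Then N_0 = 3 and N_k = 3 + N_{k-1}^2 for k ≥ 1 (one summand per function symbol, arity giving the exponent).
N_0 = 3
N_1 = 3 + 3^2 = 12
N_2 = 3 + 12^2 = 147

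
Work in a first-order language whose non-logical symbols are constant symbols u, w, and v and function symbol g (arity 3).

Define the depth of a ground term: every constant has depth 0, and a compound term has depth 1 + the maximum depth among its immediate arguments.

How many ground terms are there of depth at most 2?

27003

If N_k denotes the number of depth-≤k ground terms, the 3 constants give N_0 = 3, and each function symbol of arity r contributes N_{k-1}^r new terms at level k: N_k = 3 + N_{k-1}^3.
N_0 = 3
N_1 = 3 + 3^3 = 30
N_2 = 3 + 30^3 = 27003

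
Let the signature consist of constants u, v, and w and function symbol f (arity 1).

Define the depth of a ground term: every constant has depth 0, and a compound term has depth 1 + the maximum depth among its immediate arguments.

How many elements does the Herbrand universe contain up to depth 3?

Write N_k for the number of ground terms of depth ≤ k. A term of depth ≤ k is either a constant or a function symbol applied to arguments of depth ≤ k−1, so N_k = 3 + N_{k-1}.
N_0 = 3
N_1 = 3 + 3 = 6
N_2 = 3 + 6 = 9
N_3 = 3 + 9 = 12

12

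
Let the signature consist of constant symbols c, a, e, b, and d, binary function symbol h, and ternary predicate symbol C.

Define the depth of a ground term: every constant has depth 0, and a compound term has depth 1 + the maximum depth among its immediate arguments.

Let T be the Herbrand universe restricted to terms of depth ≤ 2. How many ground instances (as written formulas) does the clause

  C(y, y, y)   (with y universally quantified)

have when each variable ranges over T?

Ground terms of depth ≤ 2:
  Write N_k for the number of ground terms of depth ≤ k. A term of depth ≤ k is either a constant or a function symbol applied to arguments of depth ≤ k−1, so N_k = 5 + N_{k-1}^2.
  N_0 = 5
  N_1 = 5 + 5^2 = 30
  N_2 = 5 + 30^2 = 905
So there are 905 ground terms available for substitution.
The variable y ranges independently over the available ground terms, and distinct assignments produce distinct instances.
Number of ground instances = 905.

905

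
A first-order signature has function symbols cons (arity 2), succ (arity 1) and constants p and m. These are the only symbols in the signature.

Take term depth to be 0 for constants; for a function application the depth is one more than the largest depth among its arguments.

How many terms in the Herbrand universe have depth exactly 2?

66

Let N_k = |{terms of depth ≤ k}|. Then N_0 = 2 and N_k = 2 + N_{k-1}^2 + N_{k-1} for k ≥ 1 (one summand per function symbol, arity giving the exponent).
N_0 = 2
N_1 = 2 + 2^2 + 2 = 8
N_2 = 2 + 8^2 + 8 = 74
Terms of depth exactly 2: N_2 − N_1 = 74 − 8 = 66.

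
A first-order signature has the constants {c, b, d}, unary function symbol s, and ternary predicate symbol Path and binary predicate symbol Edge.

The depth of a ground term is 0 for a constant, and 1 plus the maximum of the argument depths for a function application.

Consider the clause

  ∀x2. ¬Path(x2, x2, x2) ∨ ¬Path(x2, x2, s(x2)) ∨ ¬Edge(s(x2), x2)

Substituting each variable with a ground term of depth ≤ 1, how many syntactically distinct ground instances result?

Ground terms of depth ≤ 1:
  Count level by level. With function symbols s/1, the terms of depth ≤ k are the 3 constants together with each function applied to depth-≤(k−1) tuples, so N_k = 3 + N_{k-1}.
  N_0 = 3
  N_1 = 3 + 3 = 6
So there are 6 ground terms available for substitution.
The clause has 1 distinct variable (x2), which appears in the body. In the free term algebra distinct substitutions yield syntactically distinct ground instances.
Number of ground instances = 6.

6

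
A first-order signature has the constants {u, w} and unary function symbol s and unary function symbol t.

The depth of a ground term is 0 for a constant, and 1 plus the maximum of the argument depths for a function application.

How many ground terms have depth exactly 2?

8

Count level by level. With function symbols s/1, t/1, the terms of depth ≤ k are the 2 constants together with each function applied to depth-≤(k−1) tuples, so N_k = 2 + N_{k-1} + N_{k-1}.
N_0 = 2
N_1 = 2 + 2 + 2 = 6
N_2 = 2 + 6 + 6 = 14
Terms of depth exactly 2: N_2 − N_1 = 14 − 6 = 8.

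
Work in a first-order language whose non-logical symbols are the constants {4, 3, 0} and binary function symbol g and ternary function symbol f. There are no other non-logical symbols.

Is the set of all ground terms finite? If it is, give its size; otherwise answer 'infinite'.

The signature has at least one function symbol (g, arity 2) and at least one constant (4).
Iterating g gives infinitely many distinct ground terms: 4, g(4, 4), g(g(4, 4), g(4, 4)), ...
So the Herbrand universe is infinite.

infinite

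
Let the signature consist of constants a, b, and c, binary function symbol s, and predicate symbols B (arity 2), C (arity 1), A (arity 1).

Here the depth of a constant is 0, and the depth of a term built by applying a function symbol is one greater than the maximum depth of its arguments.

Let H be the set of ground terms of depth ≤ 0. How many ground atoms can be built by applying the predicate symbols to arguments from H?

First count ground terms of depth ≤ 0.
Let N_k = |{terms of depth ≤ k}|. Then N_0 = 3 and N_k = 3 + N_{k-1}^2 for k ≥ 1 (one summand per function symbol, arity giving the exponent).
N_0 = 3
So |H| = 3.
Each predicate of arity r yields |H|^r ground atoms (one per choice of an r-tuple from H):
  B: 3^2 = 9;  C: 3;  A: 3
Total ground atoms: 9 + 3 + 3 = 15.

15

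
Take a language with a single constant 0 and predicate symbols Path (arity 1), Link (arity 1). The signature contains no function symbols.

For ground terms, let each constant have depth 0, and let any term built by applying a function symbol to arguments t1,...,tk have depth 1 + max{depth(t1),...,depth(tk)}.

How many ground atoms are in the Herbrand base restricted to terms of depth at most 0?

First count ground terms of depth ≤ 0.
With no function symbols every ground term is a constant, so there is exactly 1 ground term at every depth bound.
N_0 = 1
Explicitly: 0.
So |H| = 1.
A ground atom is a predicate applied to a tuple of terms from H, so the count is the sum over predicates of |H|^arity:
  Path: 1;  Link: 1
Total ground atoms: 1 + 1 = 2.

2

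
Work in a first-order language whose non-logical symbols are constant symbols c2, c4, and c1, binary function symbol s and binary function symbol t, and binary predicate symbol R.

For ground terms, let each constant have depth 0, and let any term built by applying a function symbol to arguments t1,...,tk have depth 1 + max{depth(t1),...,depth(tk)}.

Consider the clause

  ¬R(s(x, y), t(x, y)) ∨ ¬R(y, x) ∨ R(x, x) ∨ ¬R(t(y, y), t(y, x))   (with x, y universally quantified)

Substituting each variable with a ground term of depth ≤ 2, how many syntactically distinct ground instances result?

783225

Ground terms of depth ≤ 2:
  Let N_k count ground terms of depth at most k. Each non-constant term of depth ≤ k is some function symbol applied to depth-≤(k−1) arguments, giving N_k = 3 + N_{k-1}^2 + N_{k-1}^2.
  N_0 = 3
  N_1 = 3 + 3^2 + 3^2 = 21
  N_2 = 3 + 21^2 + 21^2 = 885
So there are 885 ground terms available for substitution.
Each of x, y ranges independently over the available ground terms, and distinct assignments produce distinct instances.
Number of ground instances = 885^2 = 783225.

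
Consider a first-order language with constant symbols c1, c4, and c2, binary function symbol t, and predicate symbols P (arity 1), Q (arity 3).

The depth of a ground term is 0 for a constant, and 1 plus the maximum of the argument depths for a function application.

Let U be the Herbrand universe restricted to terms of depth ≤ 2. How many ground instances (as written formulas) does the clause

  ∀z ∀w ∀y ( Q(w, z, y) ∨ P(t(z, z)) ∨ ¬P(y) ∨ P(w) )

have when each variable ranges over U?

Ground terms of depth ≤ 2:
  Let N_k count ground terms of depth at most k. Each non-constant term of depth ≤ k is some function symbol applied to depth-≤(k−1) arguments, giving N_k = 3 + N_{k-1}^2.
  N_0 = 3
  N_1 = 3 + 3^2 = 12
  N_2 = 3 + 12^2 = 147
So there are 147 ground terms available for substitution.
The body mentions every one of the 3 quantified variables; since ground terms form a free algebra, no two substitutions collapse to the same formula.
Number of ground instances = 147^3 = 3176523.

3176523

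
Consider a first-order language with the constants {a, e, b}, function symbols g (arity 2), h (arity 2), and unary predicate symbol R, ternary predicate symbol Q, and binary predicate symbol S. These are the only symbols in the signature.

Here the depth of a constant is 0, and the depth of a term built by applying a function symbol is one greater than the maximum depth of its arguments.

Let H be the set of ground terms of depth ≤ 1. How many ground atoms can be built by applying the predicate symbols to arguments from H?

First count ground terms of depth ≤ 1.
Write N_k for the number of ground terms of depth ≤ k. A term of depth ≤ k is either a constant or a function symbol applied to arguments of depth ≤ k−1, so N_k = 3 + N_{k-1}^2 + N_{k-1}^2.
N_0 = 3
N_1 = 3 + 3^2 + 3^2 = 21
So |H| = 21.
Each predicate of arity r yields |H|^r ground atoms (one per choice of an r-tuple from H):
  R: 21;  Q: 21^3 = 9261;  S: 21^2 = 441
Total ground atoms: 21 + 9261 + 441 = 9723.

9723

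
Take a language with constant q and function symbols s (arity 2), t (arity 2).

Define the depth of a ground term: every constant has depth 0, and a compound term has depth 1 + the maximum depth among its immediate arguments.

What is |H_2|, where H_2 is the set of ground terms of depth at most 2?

Let N_k count ground terms of depth at most k. Each non-constant term of depth ≤ k is some function symbol applied to depth-≤(k−1) arguments, giving N_k = 1 + N_{k-1}^2 + N_{k-1}^2.
N_0 = 1
N_1 = 1 + 1^2 + 1^2 = 3
N_2 = 1 + 3^2 + 3^2 = 19

19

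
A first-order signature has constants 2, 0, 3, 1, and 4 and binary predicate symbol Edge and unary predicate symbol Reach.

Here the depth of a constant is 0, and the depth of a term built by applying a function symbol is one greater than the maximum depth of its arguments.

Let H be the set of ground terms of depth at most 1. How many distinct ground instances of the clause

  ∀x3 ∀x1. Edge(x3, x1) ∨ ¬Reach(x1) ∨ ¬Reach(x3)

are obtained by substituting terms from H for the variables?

Ground terms of depth ≤ 1:
  With no function symbols every ground term is a constant, so there are exactly 5 ground terms at every depth bound.
  N_0 = 5
  N_1 = 5
So there are 5 ground terms available for substitution.
Each of x3, x1 ranges independently over the available ground terms, and distinct assignments produce distinct instances.
Number of ground instances = 5^2 = 25.

25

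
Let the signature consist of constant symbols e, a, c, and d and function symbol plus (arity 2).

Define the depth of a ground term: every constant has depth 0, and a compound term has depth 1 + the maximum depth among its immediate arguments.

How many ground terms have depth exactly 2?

Let N_k count ground terms of depth at most k. Each non-constant term of depth ≤ k is some function symbol applied to depth-≤(k−1) arguments, giving N_k = 4 + N_{k-1}^2.
N_0 = 4
N_1 = 4 + 4^2 = 20
N_2 = 4 + 20^2 = 404
Terms of depth exactly 2: N_2 − N_1 = 404 − 20 = 384.

384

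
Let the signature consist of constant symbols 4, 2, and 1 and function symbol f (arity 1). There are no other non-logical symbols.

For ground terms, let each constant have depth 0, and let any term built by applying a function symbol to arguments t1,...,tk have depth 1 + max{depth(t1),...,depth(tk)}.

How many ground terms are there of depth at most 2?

9

Let N_k count ground terms of depth at most k. Each non-constant term of depth ≤ k is some function symbol applied to depth-≤(k−1) arguments, giving N_k = 3 + N_{k-1}.
N_0 = 3
N_1 = 3 + 3 = 6
N_2 = 3 + 6 = 9
Explicitly: 4, 2, 1, f(4), f(2), f(1), f(f(4)), f(f(2)), f(f(1)).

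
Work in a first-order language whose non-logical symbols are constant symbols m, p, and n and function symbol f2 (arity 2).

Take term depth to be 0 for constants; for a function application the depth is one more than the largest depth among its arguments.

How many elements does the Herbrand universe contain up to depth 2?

147

Let N_k = |{terms of depth ≤ k}|. Then N_0 = 3 and N_k = 3 + N_{k-1}^2 for k ≥ 1 (one summand per function symbol, arity giving the exponent).
N_0 = 3
N_1 = 3 + 3^2 = 12
N_2 = 3 + 12^2 = 147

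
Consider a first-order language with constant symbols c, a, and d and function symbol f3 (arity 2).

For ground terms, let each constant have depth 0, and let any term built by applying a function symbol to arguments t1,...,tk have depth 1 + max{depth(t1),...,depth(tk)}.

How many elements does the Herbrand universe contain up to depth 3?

Let N_k = |{terms of depth ≤ k}|. Then N_0 = 3 and N_k = 3 + N_{k-1}^2 for k ≥ 1 (one summand per function symbol, arity giving the exponent).
N_0 = 3
N_1 = 3 + 3^2 = 12
N_2 = 3 + 12^2 = 147
N_3 = 3 + 147^2 = 21612

21612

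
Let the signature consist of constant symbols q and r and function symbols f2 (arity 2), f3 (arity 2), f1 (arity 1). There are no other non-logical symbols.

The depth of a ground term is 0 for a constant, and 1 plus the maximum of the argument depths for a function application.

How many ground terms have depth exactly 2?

290

Let N_k = |{terms of depth ≤ k}|. Then N_0 = 2 and N_k = 2 + N_{k-1}^2 + N_{k-1}^2 + N_{k-1} for k ≥ 1 (one summand per function symbol, arity giving the exponent).
N_0 = 2
N_1 = 2 + 2^2 + 2^2 + 2 = 12
N_2 = 2 + 12^2 + 12^2 + 12 = 302
Terms of depth exactly 2: N_2 − N_1 = 302 − 12 = 290.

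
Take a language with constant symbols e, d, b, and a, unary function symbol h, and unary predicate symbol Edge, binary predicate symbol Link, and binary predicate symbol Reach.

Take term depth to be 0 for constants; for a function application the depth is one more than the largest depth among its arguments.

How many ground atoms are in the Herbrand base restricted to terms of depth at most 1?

First count ground terms of depth ≤ 1.
Write N_k for the number of ground terms of depth ≤ k. A term of depth ≤ k is either a constant or a function symbol applied to arguments of depth ≤ k−1, so N_k = 4 + N_{k-1}.
N_0 = 4
N_1 = 4 + 4 = 8
Explicitly: e, d, b, a, h(e), h(d), h(b), h(a).
So |H| = 8.
For each predicate symbol, the number of ground atoms is |H| raised to its arity; summing:
  Edge: 8;  Link: 8^2 = 64;  Reach: 8^2 = 64
Total ground atoms: 8 + 64 + 64 = 136.

136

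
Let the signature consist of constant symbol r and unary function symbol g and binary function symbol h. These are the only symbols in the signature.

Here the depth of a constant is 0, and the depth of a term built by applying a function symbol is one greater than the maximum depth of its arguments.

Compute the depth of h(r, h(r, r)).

depth(h(r, r)) = 1 + max(0, 0) = 1
depth(h(r, h(r, r))) = 1 + max(0, 1) = 2

2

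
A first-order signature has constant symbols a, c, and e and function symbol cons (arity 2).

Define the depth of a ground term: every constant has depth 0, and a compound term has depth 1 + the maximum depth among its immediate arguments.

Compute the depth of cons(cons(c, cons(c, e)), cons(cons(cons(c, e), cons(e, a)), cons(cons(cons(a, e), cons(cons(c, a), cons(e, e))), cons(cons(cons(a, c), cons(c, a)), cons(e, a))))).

depth(cons(c, e)) = 1 + max(0, 0) = 1
depth(cons(c, cons(c, e))) = 1 + max(0, 1) = 2
depth(cons(e, a)) = 1 + max(0, 0) = 1
depth(cons(cons(c, e), cons(e, a))) = 1 + max(1, 1) = 2
depth(cons(a, e)) = 1 + max(0, 0) = 1
depth(cons(c, a)) = 1 + max(0, 0) = 1
depth(cons(e, e)) = 1 + max(0, 0) = 1
depth(cons(cons(c, a), cons(e, e))) = 1 + max(1, 1) = 2
depth(cons(cons(a, e), cons(cons(c, a), cons(e, e)))) = 1 + max(1, 2) = 3
depth(cons(a, c)) = 1 + max(0, 0) = 1
depth(cons(cons(a, c), cons(c, a))) = 1 + max(1, 1) = 2
depth(cons(cons(cons(a, c), cons(c, a)), cons(e, a))) = 1 + max(2, 1) = 3
depth(cons(cons(cons(a, e), cons(cons(c, a), cons(e, e))), cons(cons(cons(a, c), cons(c, a)), cons(e, a)))) = 1 + max(3, 3) = 4
depth(cons(cons(cons(c, e), cons(e, a)), cons(cons(cons(a, e), cons(cons(c, a), cons(e, e))), cons(cons(cons(a, c), cons(c, a)), cons(e, a))))) = 1 + max(2, 4) = 5
depth(cons(cons(c, cons(c, e)), cons(cons(cons(c, e), cons(e, a)), cons(cons(cons(a, e), cons(cons(c, a), cons(e, e))), cons(cons(cons(a, c), cons(c, a)), cons(e, a)))))) = 1 + max(2, 5) = 6

6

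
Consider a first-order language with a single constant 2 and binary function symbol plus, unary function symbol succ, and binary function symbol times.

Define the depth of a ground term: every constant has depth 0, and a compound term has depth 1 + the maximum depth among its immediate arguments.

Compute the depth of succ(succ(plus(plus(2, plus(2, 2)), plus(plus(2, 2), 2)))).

depth(plus(2, 2)) = 1 + max(0, 0) = 1
depth(plus(2, plus(2, 2))) = 1 + max(0, 1) = 2
depth(plus(plus(2, 2), 2)) = 1 + max(1, 0) = 2
depth(plus(plus(2, plus(2, 2)), plus(plus(2, 2), 2))) = 1 + max(2, 2) = 3
depth(succ(plus(plus(2, plus(2, 2)), plus(plus(2, 2), 2)))) = 1 + depth(plus(plus(2, plus(2, 2)), plus(plus(2, 2), 2))) = 1 + 3 = 4
depth(succ(succ(plus(plus(2, plus(2, 2)), plus(plus(2, 2), 2))))) = 1 + depth(succ(plus(plus(2, plus(2, 2)), plus(plus(2, 2), 2)))) = 1 + 4 = 5

5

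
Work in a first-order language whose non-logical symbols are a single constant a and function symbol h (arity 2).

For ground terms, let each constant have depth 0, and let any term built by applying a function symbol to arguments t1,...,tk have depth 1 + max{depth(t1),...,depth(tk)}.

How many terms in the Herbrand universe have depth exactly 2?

Write N_k for the number of ground terms of depth ≤ k. A term of depth ≤ k is either a constant or a function symbol applied to arguments of depth ≤ k−1, so N_k = 1 + N_{k-1}^2.
N_0 = 1
N_1 = 1 + 1^2 = 2
N_2 = 1 + 2^2 = 5
Terms of depth exactly 2: N_2 − N_1 = 5 − 2 = 3.

3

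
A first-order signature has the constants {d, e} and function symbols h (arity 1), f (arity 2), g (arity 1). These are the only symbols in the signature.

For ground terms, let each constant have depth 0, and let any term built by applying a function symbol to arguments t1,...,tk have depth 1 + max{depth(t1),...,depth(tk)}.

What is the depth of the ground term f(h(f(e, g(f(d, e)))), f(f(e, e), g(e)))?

5

depth(f(d, e)) = 1 + max(0, 0) = 1
depth(g(f(d, e))) = 1 + depth(f(d, e)) = 1 + 1 = 2
depth(f(e, g(f(d, e)))) = 1 + max(0, 2) = 3
depth(h(f(e, g(f(d, e))))) = 1 + depth(f(e, g(f(d, e)))) = 1 + 3 = 4
depth(f(e, e)) = 1 + max(0, 0) = 1
depth(g(e)) = 1 + depth(e) = 1 + 0 = 1
depth(f(f(e, e), g(e))) = 1 + max(1, 1) = 2
depth(f(h(f(e, g(f(d, e)))), f(f(e, e), g(e)))) = 1 + max(4, 2) = 5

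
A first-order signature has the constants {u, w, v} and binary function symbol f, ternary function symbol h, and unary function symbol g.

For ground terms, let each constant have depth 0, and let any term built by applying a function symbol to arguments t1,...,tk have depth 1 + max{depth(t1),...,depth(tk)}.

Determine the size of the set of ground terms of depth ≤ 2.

Let N_k = |{terms of depth ≤ k}|. Then N_0 = 3 and N_k = 3 + N_{k-1}^2 + N_{k-1}^3 + N_{k-1} for k ≥ 1 (one summand per function symbol, arity giving the exponent).
N_0 = 3
N_1 = 3 + 3^2 + 3^3 + 3 = 42
N_2 = 3 + 42^2 + 42^3 + 42 = 75897

75897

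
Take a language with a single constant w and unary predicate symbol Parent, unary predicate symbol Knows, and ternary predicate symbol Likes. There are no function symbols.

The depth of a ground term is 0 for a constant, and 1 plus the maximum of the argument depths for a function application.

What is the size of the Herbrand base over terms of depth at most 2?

First count ground terms of depth ≤ 2.
With no function symbols every ground term is a constant, so there is exactly 1 ground term at every depth bound.
N_0 = 1
N_1 = 1
N_2 = 1
So |H| = 1.
For each predicate symbol, the number of ground atoms is |H| raised to its arity; summing:
  Parent: 1;  Knows: 1;  Likes: 1^3 = 1
Total ground atoms: 1 + 1 + 1 = 3.

3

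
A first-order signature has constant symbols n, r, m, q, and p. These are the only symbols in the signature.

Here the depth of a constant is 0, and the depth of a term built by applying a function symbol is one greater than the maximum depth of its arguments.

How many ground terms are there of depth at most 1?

With no function symbols every ground term is a constant, so there are exactly 5 ground terms at every depth bound.
N_0 = 5
N_1 = 5

5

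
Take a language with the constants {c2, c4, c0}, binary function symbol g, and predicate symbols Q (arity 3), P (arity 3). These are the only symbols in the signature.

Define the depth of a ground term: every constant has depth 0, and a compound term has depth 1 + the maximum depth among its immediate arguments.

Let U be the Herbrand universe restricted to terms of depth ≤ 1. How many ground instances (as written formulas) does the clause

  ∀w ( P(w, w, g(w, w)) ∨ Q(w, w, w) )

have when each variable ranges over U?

12

Ground terms of depth ≤ 1:
  Let N_k = |{terms of depth ≤ k}|. Then N_0 = 3 and N_k = 3 + N_{k-1}^2 for k ≥ 1 (one summand per function symbol, arity giving the exponent).
  N_0 = 3
  N_1 = 3 + 3^2 = 12
  Explicitly: c2, c4, c0, g(c2, c2), g(c2, c4), g(c2, c0), g(c4, c2), g(c4, c4), g(c4, c0), g(c0, c2), g(c0, c4), g(c0, c0).
So there are 12 ground terms available for substitution.
The variable w ranges independently over the available ground terms, and distinct assignments produce distinct instances.
Number of ground instances = 12.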